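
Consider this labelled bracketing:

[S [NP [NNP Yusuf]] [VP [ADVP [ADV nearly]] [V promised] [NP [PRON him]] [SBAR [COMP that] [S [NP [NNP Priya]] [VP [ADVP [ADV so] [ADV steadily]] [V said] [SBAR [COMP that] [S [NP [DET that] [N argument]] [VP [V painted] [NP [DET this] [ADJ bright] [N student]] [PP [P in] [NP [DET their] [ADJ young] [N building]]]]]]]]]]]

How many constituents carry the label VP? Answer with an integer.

3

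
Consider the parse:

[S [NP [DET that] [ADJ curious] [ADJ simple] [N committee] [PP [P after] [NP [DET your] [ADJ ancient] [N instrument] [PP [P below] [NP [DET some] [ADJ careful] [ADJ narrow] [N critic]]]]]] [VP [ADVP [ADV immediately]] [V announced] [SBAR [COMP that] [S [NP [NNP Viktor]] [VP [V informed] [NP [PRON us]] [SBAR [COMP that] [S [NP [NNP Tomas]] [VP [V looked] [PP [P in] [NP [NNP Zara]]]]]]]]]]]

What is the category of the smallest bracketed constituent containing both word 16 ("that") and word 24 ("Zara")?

Both words fall inside [SBAR that Viktor informed us that Tomas looked in Zara] (words 16–24), and no smaller constituent contains them both. Label: SBAR.

SBAR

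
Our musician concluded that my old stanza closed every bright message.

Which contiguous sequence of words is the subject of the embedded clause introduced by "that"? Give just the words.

"my old stanza" is the NP that combines with the VP headed by "closed" to form the embedded clause introduced by "that" — the subject.

my old stanza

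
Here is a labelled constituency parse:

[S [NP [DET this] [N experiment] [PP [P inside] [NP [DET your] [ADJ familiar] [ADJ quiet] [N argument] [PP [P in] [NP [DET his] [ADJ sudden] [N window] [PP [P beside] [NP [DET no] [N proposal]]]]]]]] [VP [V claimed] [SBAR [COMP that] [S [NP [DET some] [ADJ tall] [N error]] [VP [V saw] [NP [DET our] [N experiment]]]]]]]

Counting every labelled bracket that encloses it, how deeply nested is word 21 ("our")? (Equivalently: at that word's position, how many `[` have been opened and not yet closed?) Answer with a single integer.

7

Path from the root down to the word: S → VP → SBAR → S → VP → NP → DET. That is 7 enclosing brackets.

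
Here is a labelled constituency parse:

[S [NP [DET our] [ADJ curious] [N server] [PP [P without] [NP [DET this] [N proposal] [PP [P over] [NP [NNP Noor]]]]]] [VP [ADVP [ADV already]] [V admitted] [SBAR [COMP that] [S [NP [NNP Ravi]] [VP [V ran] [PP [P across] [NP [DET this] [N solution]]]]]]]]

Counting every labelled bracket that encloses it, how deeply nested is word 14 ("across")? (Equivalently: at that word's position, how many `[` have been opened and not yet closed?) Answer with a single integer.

7

Path from the root down to the word: S → VP → SBAR → S → VP → PP → P. That is 7 enclosing brackets.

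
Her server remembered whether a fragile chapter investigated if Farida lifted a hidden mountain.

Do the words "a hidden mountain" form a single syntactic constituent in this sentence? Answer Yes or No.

Yes

The sequence corresponds to a single NP node — the noun phrase "a hidden mountain".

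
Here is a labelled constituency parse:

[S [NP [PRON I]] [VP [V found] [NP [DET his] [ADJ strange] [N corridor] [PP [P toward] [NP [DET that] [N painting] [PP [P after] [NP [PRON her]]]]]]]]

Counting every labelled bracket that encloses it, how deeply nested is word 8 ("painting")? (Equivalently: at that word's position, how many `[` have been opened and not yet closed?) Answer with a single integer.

6

Path from the root down to the word: S → VP → NP → PP → NP → N. That is 6 enclosing brackets.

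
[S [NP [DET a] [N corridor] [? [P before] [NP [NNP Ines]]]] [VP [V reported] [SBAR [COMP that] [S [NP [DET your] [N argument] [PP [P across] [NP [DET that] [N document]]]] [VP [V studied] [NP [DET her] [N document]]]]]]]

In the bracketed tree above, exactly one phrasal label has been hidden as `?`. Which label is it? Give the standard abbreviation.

PP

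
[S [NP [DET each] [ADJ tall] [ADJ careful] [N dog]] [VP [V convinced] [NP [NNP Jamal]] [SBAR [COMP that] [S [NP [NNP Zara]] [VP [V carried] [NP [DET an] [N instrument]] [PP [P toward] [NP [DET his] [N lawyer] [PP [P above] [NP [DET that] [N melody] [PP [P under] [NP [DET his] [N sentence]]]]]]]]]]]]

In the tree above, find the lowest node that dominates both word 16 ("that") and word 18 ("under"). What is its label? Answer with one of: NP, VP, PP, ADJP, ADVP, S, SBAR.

NP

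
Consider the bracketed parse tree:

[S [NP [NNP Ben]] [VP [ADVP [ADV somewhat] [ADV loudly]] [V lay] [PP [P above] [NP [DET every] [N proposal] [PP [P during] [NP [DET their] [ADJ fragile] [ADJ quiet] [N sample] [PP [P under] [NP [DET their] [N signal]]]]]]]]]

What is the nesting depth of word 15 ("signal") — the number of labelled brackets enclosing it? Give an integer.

Counting open brackets not yet closed at "signal": [S [VP [PP [NP [PP [NP [PP [NP [N = 9.

9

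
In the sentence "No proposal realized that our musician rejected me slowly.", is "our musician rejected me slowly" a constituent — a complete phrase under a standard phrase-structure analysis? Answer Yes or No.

These words form the whole clause headed by "rejected", so yes — one constituent.

Yes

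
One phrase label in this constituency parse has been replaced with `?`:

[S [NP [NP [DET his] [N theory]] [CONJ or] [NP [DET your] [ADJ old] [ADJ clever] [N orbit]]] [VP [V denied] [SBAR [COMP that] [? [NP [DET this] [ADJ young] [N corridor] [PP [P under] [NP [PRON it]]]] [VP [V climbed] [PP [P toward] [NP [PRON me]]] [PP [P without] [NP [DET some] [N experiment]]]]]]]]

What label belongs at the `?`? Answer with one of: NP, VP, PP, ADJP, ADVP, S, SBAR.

S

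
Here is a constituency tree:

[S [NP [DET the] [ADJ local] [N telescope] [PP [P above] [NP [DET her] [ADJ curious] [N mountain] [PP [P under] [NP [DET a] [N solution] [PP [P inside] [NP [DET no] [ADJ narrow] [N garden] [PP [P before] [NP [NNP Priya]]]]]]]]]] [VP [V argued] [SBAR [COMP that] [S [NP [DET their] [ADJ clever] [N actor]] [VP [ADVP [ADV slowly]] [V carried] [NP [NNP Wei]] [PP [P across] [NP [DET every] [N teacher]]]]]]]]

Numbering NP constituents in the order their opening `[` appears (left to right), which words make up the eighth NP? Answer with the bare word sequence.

every teacher

The NP opening brackets appear, in order, over: "the local telescope above her curious mountain under a solution inside no narrow garden before Priya"; "her curious mountain under a solution inside no narrow garden before Priya"; "a solution inside no narrow garden before Priya"; "no narrow garden before Priya"; "Priya"; "their clever actor"; "Wei"; "every teacher". The eighth one spans "every teacher".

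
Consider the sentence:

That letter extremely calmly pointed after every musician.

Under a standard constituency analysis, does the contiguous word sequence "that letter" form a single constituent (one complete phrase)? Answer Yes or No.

Yes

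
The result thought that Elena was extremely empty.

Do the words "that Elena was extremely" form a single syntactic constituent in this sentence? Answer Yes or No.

No

The sequence begins inside the complementizer "that" and ends inside the clause "Elena was extremely empty"; it crosses a phrase boundary, so no single node in the tree spans exactly those words.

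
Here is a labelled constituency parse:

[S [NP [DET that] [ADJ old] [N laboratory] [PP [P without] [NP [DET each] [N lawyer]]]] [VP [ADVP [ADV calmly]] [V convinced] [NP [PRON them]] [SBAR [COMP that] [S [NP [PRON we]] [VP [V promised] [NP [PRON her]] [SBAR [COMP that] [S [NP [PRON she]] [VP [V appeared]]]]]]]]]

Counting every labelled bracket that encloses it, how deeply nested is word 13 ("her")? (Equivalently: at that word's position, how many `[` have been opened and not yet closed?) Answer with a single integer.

Path from the root down to the word: S → VP → SBAR → S → VP → NP → PRON. That is 7 enclosing brackets.

7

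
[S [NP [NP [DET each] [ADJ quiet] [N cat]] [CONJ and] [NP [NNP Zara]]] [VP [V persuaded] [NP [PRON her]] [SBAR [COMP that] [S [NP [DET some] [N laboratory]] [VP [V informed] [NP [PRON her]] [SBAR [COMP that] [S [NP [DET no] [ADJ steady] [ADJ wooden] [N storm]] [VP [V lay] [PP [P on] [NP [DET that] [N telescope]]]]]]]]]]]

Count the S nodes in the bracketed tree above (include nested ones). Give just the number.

Scanning left to right, an opening `[S` appears at word positions 1, 9, 14 — 3 in total.

3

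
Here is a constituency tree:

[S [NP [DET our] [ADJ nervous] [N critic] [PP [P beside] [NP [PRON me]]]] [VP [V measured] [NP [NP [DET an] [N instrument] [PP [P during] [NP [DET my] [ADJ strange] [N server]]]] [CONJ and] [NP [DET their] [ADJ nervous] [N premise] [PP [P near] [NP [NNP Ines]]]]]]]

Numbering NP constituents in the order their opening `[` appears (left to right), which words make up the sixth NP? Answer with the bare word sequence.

their nervous premise near Ines

Opening `[NP` markers occur at word positions 1, 5, 7, 7, 10, 14, 18; the sixth of these opens the constituent [NP their nervous premise near Ines].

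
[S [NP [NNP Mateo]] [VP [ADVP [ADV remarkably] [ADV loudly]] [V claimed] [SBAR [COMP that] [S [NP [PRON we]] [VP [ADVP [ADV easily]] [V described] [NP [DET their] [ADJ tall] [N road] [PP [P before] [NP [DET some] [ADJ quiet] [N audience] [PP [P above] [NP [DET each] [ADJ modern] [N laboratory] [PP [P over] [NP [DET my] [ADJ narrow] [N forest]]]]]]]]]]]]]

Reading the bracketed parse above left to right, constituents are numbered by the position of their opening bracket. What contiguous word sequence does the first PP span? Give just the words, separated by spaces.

before some quiet audience above each modern laboratory over my narrow forest

In left-to-right order the PP constituents are "before some quiet audience above each modern laboratory over my narrow forest"; "above each modern laboratory over my narrow forest"; "over my narrow forest". Number 1 is "before some quiet audience above each modern laboratory over my narrow forest".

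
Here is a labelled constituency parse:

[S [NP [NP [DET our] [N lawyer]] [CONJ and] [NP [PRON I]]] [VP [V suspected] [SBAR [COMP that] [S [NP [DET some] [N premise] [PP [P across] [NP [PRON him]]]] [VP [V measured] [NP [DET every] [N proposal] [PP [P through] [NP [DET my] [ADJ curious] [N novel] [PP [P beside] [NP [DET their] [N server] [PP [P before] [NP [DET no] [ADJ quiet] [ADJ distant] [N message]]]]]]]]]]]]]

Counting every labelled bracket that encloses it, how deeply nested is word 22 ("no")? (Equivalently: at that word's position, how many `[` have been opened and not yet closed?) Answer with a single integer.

13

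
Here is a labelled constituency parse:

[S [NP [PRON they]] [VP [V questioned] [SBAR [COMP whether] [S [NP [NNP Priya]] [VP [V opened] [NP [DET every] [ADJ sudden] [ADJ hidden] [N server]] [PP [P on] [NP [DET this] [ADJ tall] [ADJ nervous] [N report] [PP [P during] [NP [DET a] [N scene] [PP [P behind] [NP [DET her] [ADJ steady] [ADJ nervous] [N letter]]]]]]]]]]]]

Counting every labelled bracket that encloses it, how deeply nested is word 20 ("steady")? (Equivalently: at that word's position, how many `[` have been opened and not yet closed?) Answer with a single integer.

12

Counting open brackets not yet closed at "steady": [S [VP [SBAR [S [VP [PP [NP [PP [NP [PP [NP [ADJ = 12.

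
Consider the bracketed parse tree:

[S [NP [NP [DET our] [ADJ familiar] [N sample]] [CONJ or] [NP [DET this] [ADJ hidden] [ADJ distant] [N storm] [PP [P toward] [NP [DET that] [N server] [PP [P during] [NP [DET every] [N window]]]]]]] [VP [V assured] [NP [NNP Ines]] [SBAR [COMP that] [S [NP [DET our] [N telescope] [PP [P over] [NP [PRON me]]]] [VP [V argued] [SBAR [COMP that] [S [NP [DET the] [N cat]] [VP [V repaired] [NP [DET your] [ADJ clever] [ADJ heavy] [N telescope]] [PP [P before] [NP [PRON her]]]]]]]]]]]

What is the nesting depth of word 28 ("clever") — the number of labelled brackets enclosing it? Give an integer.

10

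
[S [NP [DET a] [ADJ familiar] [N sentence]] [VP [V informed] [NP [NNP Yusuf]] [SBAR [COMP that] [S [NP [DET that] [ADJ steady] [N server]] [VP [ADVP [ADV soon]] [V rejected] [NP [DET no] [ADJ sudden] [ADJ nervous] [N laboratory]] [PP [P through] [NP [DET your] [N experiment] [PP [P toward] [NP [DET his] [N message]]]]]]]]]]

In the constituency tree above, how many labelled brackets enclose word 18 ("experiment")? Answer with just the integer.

8

Path from the root down to the word: S → VP → SBAR → S → VP → PP → NP → N. That is 8 enclosing brackets.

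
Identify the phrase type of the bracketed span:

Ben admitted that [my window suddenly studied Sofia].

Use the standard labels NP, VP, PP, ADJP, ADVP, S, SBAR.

S

"studied" is the head of the bracketed span, so the span is a clause: S.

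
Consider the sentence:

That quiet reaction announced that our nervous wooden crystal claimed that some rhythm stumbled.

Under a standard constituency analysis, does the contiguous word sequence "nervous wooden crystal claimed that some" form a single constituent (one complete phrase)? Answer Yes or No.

The smallest constituent containing the whole sequence is the clause [S our nervous wooden crystal claimed that some rhythm stumbled], but the sequence is only part of it — it straddles the boundary between noun phrase "our nervous wooden crystal" and verb phrase "claimed that some rhythm stumbled".

No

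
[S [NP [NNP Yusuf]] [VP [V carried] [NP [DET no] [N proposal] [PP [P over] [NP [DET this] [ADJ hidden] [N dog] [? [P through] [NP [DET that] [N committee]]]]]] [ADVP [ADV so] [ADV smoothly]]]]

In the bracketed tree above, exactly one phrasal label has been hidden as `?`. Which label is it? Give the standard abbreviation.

Looking at what the `?` directly dominates — P 'through', NP — this is a prepositional phrase (PP).

PP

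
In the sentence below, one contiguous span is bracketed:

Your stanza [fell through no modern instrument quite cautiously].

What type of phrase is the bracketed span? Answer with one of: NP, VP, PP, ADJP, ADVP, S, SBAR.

VP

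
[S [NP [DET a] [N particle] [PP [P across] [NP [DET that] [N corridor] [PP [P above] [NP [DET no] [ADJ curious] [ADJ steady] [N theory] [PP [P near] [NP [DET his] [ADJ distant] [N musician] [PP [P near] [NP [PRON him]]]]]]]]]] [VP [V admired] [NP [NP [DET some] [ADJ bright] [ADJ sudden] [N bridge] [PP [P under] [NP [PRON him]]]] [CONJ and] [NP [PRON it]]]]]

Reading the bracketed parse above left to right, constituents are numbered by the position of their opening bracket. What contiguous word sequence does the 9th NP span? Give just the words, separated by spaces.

The NP opening brackets appear, in order, over: "a particle across that corridor above no curious steady theory near his distant musician near him"; "that corridor above no curious steady theory near his distant musician near him"; "no curious steady theory near his distant musician near him"; "his distant musician near him"; "him"; "some bright sudden bridge under him and it"; "some bright sudden bridge under him"; "him"; "it". The 9th one spans "it".

it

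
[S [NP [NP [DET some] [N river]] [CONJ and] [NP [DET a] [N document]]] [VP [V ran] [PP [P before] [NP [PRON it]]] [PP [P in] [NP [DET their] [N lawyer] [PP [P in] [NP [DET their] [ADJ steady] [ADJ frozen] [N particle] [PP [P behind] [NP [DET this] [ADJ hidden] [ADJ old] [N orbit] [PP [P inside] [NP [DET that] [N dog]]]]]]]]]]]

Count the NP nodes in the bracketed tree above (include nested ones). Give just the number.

Listing each NP by its span: [NP some river and a document]; [NP some river]; [NP a document]; [NP it]; [NP their lawyer in their steady frozen particle behind this hidden old orbit inside that dog]; [NP their steady frozen particle behind this hidden old orbit inside that dog] … — that makes 8.

8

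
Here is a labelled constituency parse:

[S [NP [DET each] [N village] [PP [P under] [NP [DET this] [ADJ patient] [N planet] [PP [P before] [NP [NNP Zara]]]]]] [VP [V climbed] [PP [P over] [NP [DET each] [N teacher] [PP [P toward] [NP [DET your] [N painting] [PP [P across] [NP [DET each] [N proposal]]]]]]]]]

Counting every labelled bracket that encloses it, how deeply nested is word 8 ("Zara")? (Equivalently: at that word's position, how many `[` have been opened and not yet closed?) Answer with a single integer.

7

Counting open brackets not yet closed at "Zara": [S [NP [PP [NP [PP [NP [NNP = 7.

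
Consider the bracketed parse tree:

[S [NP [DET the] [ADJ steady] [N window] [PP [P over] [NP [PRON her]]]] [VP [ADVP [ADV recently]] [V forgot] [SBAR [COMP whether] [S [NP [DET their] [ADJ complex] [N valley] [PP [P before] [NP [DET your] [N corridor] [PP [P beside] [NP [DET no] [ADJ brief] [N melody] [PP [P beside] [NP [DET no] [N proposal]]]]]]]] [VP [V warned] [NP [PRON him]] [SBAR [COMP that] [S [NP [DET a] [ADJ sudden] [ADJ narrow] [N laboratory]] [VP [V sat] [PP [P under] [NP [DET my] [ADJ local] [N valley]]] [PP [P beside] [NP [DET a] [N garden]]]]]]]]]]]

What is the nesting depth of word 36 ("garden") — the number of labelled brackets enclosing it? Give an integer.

11

Counting open brackets not yet closed at "garden": [S [VP [SBAR [S [VP [SBAR [S [VP [PP [NP [N = 11.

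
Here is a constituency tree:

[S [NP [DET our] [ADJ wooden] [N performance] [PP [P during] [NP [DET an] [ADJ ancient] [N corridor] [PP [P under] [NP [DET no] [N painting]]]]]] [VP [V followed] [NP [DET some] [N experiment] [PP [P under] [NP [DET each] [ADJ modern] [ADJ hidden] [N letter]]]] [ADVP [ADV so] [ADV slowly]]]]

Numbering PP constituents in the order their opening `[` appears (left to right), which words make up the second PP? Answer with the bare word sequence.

under no painting

The PP opening brackets appear, in order, over: "during an ancient corridor under no painting"; "under no painting"; "under each modern hidden letter". The second one spans "under no painting".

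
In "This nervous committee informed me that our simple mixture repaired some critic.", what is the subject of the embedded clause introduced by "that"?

The subject of the embedded clause introduced by "that" is the NP immediately before the verb "repaired": "our simple mixture".

our simple mixture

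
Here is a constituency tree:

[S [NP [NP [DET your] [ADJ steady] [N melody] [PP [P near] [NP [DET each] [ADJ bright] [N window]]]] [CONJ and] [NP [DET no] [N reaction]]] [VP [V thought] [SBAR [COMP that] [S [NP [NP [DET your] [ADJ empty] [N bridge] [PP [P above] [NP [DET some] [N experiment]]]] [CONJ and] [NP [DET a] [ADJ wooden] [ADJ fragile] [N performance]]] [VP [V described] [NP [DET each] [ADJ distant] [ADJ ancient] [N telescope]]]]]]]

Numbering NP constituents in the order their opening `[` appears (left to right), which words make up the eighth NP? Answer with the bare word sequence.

Opening `[NP` markers occur at word positions 1, 1, 5, 9, 13, 13, 17, 20, 25; the eighth of these opens the constituent [NP a wooden fragile performance].

a wooden fragile performance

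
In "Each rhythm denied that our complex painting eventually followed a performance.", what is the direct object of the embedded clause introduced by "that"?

a performance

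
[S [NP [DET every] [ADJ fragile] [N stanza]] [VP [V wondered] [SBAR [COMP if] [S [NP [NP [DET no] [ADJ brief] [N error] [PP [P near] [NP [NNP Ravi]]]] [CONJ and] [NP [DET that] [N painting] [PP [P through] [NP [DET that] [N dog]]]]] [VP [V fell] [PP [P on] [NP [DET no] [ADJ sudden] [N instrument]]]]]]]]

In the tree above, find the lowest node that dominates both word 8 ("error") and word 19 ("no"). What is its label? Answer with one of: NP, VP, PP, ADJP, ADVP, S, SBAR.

S

The smallest bracket enclosing both words is [S no brief error near Ravi and that painting through that dog fell on no sudden instrument], so the label is S.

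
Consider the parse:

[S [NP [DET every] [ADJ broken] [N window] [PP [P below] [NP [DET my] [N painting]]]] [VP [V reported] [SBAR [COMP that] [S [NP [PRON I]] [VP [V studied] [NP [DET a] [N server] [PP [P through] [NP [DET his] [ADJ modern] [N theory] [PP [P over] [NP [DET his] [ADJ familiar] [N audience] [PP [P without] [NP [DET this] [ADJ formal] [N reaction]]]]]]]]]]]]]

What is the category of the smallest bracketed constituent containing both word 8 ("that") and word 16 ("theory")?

The smallest bracket enclosing both words is [SBAR that I studied a server through his modern theory over his familiar audience without this formal reaction], so the label is SBAR.

SBAR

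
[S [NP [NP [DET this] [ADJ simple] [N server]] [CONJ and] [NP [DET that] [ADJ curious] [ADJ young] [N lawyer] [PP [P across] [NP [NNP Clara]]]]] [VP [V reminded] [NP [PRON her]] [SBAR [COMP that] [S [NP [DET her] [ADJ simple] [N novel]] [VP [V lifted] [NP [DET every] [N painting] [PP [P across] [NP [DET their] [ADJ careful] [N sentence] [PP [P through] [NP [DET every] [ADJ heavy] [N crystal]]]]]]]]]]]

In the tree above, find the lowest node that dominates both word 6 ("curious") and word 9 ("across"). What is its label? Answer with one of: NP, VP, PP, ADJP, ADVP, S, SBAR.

NP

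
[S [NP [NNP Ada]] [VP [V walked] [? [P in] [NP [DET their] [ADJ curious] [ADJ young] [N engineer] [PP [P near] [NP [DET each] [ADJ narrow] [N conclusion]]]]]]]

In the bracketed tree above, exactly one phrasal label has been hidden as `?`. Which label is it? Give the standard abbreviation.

A constituent whose immediate children are P 'in', NP is a prepositional phrase: PP.

PP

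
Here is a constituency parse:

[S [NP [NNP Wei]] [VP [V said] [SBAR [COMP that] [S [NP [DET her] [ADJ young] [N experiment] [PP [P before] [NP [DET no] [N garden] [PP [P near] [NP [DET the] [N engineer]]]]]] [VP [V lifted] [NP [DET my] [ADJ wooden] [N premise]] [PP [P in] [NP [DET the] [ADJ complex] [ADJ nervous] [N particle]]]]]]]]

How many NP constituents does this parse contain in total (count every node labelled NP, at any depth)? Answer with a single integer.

6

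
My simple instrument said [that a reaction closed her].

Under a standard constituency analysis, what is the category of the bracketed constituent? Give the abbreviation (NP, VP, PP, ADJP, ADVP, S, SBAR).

SBAR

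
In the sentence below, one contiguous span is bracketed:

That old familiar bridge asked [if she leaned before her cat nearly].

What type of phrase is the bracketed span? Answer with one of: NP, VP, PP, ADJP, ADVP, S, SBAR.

SBAR

"if" is the head of the bracketed span, so the span is a subordinate clause: SBAR.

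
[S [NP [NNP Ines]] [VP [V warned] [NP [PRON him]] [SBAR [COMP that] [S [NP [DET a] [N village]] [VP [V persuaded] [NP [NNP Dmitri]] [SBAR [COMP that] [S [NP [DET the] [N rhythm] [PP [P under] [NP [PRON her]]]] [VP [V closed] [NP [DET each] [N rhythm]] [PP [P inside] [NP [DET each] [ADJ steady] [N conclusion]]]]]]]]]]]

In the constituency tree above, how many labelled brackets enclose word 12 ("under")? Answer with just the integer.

10

Path from the root down to the word: S → VP → SBAR → S → VP → SBAR → S → NP → PP → P. That is 10 enclosing brackets.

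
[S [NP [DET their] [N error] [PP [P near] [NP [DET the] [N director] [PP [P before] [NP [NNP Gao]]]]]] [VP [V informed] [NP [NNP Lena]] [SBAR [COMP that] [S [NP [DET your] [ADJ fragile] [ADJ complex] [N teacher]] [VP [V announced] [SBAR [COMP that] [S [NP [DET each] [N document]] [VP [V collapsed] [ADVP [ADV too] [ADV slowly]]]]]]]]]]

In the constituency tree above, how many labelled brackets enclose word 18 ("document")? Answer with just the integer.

The word sits inside N, which is inside NP, inside S, inside SBAR, inside VP, inside S, inside SBAR, inside VP, inside S — 9 brackets in all.

9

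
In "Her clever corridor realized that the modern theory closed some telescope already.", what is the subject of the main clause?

her clever corridor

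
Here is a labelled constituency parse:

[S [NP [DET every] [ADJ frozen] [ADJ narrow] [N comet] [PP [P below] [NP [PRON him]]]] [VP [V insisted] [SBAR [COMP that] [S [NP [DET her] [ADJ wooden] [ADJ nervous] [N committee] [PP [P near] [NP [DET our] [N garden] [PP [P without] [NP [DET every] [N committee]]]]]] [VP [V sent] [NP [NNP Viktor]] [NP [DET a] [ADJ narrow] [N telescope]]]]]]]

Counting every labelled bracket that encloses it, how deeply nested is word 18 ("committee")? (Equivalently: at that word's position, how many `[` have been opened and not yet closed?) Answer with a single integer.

Path from the root down to the word: S → VP → SBAR → S → NP → PP → NP → PP → NP → N. That is 10 enclosing brackets.

10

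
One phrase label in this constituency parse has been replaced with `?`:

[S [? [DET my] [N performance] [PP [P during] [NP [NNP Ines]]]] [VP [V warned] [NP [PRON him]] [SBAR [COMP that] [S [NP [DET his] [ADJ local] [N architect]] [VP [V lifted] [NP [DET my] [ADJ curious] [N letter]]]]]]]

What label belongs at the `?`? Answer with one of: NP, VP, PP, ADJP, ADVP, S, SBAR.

NP

A constituent whose immediate children are DET 'my', N 'performance', PP is a noun phrase: NP.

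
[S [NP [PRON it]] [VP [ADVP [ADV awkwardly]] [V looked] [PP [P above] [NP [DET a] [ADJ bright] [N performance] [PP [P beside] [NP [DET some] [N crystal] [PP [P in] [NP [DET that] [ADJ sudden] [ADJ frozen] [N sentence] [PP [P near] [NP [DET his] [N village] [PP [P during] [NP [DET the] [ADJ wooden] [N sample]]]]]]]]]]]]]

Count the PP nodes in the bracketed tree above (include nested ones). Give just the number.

5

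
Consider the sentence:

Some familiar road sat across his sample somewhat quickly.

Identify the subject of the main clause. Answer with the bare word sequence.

In the main clause the verb is "sat"; the NP preceding it, "some familiar road", is the subject.

some familiar road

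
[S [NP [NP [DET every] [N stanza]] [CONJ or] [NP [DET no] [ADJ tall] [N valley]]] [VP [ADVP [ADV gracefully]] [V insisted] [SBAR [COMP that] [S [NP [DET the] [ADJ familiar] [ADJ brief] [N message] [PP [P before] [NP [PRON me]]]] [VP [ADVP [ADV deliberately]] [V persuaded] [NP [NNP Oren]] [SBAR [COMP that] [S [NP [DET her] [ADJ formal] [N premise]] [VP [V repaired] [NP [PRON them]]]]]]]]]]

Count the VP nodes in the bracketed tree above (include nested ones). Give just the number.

3

The VP constituents are: [VP gracefully insisted that the familiar brief message before me deliberately persuaded Oren that her formal premise repaired them]; [VP deliberately persuaded Oren that her formal premise repaired them]; [VP repaired them]. Total: 3.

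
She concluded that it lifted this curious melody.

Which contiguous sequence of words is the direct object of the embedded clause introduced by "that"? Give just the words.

this curious melody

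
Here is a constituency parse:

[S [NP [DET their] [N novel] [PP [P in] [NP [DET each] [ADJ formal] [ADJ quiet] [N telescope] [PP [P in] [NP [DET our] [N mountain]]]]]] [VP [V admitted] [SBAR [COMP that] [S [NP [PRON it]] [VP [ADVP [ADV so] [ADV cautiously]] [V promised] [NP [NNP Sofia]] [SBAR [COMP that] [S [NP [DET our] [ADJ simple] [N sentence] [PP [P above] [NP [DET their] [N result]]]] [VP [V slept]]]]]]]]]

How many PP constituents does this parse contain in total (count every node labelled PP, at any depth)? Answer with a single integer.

3

Scanning left to right, an opening `[PP` appears at word positions 3, 8, 22 — 3 in total.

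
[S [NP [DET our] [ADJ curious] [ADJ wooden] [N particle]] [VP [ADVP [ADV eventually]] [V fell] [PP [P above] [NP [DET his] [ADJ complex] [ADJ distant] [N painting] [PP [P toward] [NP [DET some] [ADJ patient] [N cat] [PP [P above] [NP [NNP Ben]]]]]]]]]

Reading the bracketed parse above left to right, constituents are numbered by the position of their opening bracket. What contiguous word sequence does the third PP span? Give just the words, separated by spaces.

above Ben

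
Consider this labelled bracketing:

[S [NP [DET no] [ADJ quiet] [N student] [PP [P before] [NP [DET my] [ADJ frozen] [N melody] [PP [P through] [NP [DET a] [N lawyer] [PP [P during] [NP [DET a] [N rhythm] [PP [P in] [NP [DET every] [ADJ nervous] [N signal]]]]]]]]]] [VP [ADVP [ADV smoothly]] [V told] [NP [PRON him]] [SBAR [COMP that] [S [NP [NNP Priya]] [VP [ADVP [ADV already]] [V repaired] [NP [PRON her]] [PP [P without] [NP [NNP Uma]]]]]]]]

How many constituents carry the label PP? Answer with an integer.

Scanning left to right, an opening `[PP` appears at word positions 4, 8, 11, 14, 26 — 5 in total.

5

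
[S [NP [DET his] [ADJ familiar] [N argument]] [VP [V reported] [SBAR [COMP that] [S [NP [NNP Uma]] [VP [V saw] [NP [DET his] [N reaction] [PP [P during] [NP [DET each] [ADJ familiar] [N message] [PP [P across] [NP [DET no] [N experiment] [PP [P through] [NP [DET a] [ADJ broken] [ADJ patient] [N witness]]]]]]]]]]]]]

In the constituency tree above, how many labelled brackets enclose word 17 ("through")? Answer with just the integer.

12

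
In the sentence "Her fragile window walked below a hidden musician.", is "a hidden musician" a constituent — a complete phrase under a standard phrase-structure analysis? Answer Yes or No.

Yes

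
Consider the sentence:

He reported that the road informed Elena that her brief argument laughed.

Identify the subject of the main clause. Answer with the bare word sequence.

The subject of the main clause is the NP immediately before the verb "reported": "he".

he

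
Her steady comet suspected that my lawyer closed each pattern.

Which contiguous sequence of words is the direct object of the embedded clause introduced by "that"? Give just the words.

each pattern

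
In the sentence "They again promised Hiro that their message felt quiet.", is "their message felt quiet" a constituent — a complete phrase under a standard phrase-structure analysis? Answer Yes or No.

These words form the whole clause headed by "felt", so yes — one constituent.

Yes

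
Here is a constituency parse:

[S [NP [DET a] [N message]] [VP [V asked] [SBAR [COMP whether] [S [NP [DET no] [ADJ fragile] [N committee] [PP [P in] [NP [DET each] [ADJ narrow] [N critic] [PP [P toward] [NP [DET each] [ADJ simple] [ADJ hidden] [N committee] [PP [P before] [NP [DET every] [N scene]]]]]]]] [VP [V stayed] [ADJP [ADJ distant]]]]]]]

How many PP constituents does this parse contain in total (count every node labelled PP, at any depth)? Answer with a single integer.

Listing each PP by its span: [PP in each narrow critic toward each simple hidden committee before every scene]; [PP toward each simple hidden committee before every scene]; [PP before every scene] — that makes 3.

3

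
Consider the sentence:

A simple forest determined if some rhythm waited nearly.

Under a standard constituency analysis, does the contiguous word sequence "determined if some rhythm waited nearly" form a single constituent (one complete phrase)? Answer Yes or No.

Yes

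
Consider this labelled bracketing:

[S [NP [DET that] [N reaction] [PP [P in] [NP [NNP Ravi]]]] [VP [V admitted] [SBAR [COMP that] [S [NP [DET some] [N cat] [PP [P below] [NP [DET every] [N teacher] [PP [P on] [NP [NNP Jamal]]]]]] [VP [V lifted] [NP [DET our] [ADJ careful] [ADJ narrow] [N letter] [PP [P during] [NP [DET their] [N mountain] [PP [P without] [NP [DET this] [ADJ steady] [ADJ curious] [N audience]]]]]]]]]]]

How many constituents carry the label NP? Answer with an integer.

8

Listing each NP by its span: [NP that reaction in Ravi]; [NP Ravi]; [NP some cat below every teacher on Jamal]; [NP every teacher on Jamal]; [NP Jamal]; [NP our careful narrow letter during their mountain without this steady curious audience] … — that makes 8.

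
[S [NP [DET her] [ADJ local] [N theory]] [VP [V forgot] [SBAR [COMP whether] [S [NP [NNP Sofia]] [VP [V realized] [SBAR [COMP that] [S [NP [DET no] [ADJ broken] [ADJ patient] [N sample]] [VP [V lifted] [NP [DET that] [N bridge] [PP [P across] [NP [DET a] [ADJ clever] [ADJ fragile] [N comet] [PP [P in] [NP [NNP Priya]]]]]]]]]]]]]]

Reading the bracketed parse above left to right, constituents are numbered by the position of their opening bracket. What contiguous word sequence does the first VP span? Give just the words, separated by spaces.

forgot whether Sofia realized that no broken patient sample lifted that bridge across a clever fragile comet in Priya

Opening `[VP` markers occur at word positions 4, 7, 13; the first of these opens the constituent [VP forgot whether Sofia realized that no broken patient sample lifted that bridge across a clever fragile comet in Priya].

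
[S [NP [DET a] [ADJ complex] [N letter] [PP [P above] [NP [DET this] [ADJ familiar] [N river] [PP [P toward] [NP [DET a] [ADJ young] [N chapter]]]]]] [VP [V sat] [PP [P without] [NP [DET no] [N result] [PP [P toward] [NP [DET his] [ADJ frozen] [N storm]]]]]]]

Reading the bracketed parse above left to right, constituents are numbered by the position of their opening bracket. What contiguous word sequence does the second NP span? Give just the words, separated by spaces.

this familiar river toward a young chapter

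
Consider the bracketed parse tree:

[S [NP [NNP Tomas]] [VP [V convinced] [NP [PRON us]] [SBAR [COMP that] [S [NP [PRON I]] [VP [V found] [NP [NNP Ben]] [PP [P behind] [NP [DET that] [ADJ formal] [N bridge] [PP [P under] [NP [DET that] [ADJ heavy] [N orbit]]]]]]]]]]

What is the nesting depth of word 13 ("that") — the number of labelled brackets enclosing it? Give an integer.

10

Counting open brackets not yet closed at "that": [S [VP [SBAR [S [VP [PP [NP [PP [NP [DET = 10.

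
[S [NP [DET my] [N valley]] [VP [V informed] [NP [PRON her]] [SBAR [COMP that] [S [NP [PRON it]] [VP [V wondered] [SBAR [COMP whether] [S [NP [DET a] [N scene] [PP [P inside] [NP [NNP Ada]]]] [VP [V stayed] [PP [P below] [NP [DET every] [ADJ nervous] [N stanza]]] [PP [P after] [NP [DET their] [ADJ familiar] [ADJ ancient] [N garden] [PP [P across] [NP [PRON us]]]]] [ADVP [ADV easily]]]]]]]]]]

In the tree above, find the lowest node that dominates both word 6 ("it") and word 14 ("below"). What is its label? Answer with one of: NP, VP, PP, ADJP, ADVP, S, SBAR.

S

The smallest bracket enclosing both words is [S it wondered whether a scene inside Ada stayed below every nervous stanza after their familiar ancient garden across us easily], so the label is S.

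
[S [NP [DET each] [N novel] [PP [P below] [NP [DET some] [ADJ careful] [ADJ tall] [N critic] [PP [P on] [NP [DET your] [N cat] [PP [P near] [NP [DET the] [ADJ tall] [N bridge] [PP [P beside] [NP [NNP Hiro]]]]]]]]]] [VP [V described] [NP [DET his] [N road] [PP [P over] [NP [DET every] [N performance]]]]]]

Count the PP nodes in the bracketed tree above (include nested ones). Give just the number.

5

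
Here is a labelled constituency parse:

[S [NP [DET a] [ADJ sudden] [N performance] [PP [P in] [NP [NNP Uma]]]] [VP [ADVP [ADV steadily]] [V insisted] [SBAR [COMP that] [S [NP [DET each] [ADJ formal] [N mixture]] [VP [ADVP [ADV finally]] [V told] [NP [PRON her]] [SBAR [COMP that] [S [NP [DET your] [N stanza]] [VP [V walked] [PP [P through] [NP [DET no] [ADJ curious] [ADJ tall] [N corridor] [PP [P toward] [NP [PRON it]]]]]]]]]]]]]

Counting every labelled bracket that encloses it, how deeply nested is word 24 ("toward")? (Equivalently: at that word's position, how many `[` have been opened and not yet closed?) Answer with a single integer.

12

The word sits inside P, which is inside PP, inside NP, inside PP, inside VP, inside S, inside SBAR, inside VP, inside S, inside SBAR, inside VP, inside S — 12 brackets in all.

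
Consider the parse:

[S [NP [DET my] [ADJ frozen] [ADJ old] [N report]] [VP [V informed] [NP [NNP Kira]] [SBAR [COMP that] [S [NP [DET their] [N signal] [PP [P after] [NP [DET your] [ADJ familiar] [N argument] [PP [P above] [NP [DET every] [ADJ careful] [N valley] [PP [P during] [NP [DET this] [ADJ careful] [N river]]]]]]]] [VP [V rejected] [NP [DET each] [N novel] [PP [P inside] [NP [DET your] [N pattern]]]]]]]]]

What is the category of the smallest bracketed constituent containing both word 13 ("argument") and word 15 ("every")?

NP

Word 13 lies under S → VP → SBAR → S → NP → PP → NP → N; word 15 lies under S → VP → SBAR → S → NP → PP → NP → PP → NP → DET. The lowest shared node is the NP.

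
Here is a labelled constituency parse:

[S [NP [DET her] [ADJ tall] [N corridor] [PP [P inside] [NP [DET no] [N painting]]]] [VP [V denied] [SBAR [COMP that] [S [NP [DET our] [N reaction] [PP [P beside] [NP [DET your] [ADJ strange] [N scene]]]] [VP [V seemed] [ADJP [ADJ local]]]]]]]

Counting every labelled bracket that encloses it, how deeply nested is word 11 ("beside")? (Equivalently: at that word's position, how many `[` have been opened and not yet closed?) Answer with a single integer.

7

The word sits inside P, which is inside PP, inside NP, inside S, inside SBAR, inside VP, inside S — 7 brackets in all.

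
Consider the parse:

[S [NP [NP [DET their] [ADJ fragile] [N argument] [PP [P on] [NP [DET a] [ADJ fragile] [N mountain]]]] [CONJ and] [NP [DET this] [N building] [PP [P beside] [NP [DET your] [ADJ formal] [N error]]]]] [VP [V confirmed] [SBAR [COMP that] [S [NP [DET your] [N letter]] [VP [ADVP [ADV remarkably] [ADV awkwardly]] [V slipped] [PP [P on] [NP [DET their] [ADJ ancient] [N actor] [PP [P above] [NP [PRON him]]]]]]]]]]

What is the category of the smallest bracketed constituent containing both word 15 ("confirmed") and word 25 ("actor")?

VP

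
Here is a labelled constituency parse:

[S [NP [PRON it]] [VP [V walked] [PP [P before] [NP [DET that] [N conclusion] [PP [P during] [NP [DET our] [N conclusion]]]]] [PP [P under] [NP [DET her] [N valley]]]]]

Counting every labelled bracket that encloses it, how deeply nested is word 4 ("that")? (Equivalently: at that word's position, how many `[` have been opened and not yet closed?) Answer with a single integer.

5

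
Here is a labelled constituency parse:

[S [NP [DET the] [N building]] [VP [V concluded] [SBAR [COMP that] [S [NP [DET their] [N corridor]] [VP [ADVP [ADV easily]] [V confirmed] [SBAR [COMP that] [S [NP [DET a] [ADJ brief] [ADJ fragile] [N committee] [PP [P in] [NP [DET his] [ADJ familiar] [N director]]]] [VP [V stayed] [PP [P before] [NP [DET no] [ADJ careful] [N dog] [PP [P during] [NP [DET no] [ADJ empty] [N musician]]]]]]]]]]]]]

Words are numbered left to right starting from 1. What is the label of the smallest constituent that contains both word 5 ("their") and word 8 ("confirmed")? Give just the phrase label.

S

Word 5 lies under S → VP → SBAR → S → NP → DET; word 8 lies under S → VP → SBAR → S → VP → V. The lowest shared node is the S.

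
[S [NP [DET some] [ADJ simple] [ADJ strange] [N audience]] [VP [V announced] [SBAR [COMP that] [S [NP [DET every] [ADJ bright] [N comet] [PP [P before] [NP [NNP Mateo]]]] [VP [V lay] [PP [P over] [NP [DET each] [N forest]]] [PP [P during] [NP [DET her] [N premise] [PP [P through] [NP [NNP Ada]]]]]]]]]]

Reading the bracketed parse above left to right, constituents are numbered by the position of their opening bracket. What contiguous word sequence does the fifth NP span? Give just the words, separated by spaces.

her premise through Ada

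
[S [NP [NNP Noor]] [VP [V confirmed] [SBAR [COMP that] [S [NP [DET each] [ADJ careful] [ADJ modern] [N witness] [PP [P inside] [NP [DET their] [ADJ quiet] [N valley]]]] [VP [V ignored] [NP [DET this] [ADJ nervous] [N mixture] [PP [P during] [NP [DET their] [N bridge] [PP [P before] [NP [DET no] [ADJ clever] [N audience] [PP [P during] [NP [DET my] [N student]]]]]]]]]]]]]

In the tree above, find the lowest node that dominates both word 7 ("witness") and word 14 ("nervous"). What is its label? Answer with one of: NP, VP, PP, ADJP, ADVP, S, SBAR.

S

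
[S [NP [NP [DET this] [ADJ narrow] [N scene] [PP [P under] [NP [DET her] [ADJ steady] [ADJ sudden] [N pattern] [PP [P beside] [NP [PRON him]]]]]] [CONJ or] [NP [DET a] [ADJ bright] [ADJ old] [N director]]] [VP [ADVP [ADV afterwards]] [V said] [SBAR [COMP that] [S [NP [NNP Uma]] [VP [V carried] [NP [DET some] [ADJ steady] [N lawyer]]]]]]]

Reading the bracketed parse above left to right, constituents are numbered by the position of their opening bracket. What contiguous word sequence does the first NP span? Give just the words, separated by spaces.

this narrow scene under her steady sudden pattern beside him or a bright old director

In left-to-right order the NP constituents are "this narrow scene under her steady sudden pattern beside him or a bright old director"; "this narrow scene under her steady sudden pattern beside him"; "her steady sudden pattern beside him"; "him"; "a bright old director"; "Uma"; "some steady lawyer". Number 1 is "this narrow scene under her steady sudden pattern beside him or a bright old director".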